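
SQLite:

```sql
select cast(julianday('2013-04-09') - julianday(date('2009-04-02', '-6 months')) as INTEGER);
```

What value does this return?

Adding -6 months to 2009-04-02 gives 2008-10-02.
29 days remain in October 2008 after the 2nd (31 − 2).
Full months from November 2008 through March 2013 contribute their day counts.
Then 9 days into April 2013.
Total: 29 + 30 + 31 + 31 + 28 + 31 + 30 + 31 + 30 + 31 + 31 + 30 + 31 + 30 + 31 + 31 + 28 + 31 + 30 + 31 + 30 + 31 + 31 + 30 + 31 + 30 + 31 + 31 + 28 + 31 + 30 + 31 + 30 + 31 + 31 + 30 + 31 + 30 + 31 + 31 + 29 + 31 + 30 + 31 + 30 + 31 + 31 + 30 + 31 + 30 + 31 + 31 + 28 + 31 + 9 = 1650.

1650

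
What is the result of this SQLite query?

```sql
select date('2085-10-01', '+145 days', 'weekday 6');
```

2086-02-23

Applying '+145 days' to 2085-10-01: counting 145 days forward gives 2086-02-23.
`weekday 6` advances to the next Saturday; 2086-02-23 is already a Saturday, so it stays at 2086-02-23.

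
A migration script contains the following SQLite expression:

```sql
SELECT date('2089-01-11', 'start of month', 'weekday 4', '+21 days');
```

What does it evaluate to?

`start of month` rewinds 2089-01-11 to 2089-01-01.
`weekday 4` advances to the next Thursday; 2089-01-01 is a Saturday, so it moves forward to 2089-01-06.
Advancing 21 more days within January lands on 2089-01-27.

2089-01-27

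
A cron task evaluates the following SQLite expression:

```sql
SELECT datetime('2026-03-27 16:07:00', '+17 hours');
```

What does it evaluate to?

2026-03-28 09:07:00

+17 hours from 2026-03-27 16:07:00 is 2026-03-28 09:07:00 (crosses midnight).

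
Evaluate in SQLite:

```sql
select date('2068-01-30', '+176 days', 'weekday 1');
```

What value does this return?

2068-07-30

Applying '+176 days' to 2068-01-30: counting 176 days forward gives 2068-07-24.
`weekday 1` advances to the next Monday; 2068-07-24 is a Tuesday, so it moves forward to 2068-07-30.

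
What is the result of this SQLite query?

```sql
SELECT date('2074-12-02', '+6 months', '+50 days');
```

Adding +6 months to 2074-12-02 gives 2075-06-02.
Applying '+50 days' to 2075-06-02: counting 50 days forward gives 2075-07-22.

2075-07-22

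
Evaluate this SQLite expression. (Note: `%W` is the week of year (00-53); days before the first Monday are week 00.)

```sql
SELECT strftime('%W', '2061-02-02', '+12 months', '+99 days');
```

19

First apply '+12 months', '+99 days': 2061-02-02 → 2062-05-12.
2062-05-12 is a Friday. SQLite's %W counts Mondays since the year started; the result is 19.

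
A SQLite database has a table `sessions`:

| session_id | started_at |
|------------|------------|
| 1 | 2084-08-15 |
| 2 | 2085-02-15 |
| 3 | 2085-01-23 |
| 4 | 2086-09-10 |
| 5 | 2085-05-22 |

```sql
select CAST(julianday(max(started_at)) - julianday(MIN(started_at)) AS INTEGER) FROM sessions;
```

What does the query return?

756

MIN = 2084-08-15, MAX = 2086-09-10.
16 days remain in August 2084 after the 15th (31 − 15).
Full months from September 2084 through August 2086 contribute their day counts.
Then 10 days into September 2086.
Total: 16 + 30 + 31 + 30 + 31 + 31 + 28 + 31 + 30 + 31 + 30 + 31 + 31 + 30 + 31 + 30 + 31 + 31 + 28 + 31 + 30 + 31 + 30 + 31 + 31 + 10 = 756.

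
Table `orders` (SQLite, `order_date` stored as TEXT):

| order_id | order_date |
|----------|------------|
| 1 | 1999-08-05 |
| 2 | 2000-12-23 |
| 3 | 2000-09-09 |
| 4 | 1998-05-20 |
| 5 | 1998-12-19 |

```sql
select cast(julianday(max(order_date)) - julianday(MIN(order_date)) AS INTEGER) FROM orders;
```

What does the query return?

MIN = 1998-05-20, MAX = 2000-12-23.
11 days remain in May 1998 after the 20th (31 − 20).
Full months from June 1998 through November 2000 contribute their day counts.
Then 23 days into December 2000.
Total: 11 + 30 + 31 + 31 + 30 + 31 + 30 + 31 + 31 + 28 + 31 + 30 + 31 + 30 + 31 + 31 + 30 + 31 + 30 + 31 + 31 + 29 + 31 + 30 + 31 + 30 + 31 + 31 + 30 + 31 + 30 + 23 = 948.

948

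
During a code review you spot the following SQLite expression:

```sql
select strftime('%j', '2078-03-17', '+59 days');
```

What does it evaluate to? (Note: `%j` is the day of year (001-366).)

135

First apply '+59 days': 2078-03-17 → 2078-05-15.
Day-of-year for 2078-05-15: days since 2078-01-01 inclusive = 135, zero-padded to 135.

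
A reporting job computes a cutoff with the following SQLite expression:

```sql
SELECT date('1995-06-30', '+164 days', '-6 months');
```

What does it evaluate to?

1995-06-11

Applying '+164 days' to 1995-06-30: counting 164 days forward gives 1995-12-11.
Adding -6 months to 1995-12-11 gives 1995-06-11.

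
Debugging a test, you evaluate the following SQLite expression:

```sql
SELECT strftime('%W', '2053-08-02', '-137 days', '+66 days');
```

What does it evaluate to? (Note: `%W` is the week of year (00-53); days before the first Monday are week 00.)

20

First apply '-137 days', '+66 days': 2053-08-02 → 2053-05-23.
2053-05-23 is a Friday. SQLite's %W counts Mondays since the year started; the result is 20.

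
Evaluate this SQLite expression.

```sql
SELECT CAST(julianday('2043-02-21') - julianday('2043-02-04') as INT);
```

Both dates are in February 2043: 21 − 4 = 17.

17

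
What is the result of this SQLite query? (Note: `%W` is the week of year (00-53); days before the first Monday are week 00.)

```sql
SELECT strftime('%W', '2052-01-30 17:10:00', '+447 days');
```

First apply '+447 days': 2052-01-30 17:10:00 → 2053-04-21 17:10:00.
2053-04-21 is a Monday. SQLite's %W counts Mondays since the year started; the result is 16.

16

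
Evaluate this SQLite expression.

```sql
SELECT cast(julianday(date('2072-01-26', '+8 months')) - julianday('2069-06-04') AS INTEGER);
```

Adding +8 months to 2072-01-26 gives 2072-09-26.
26 days remain in June 2069 after the 4th (30 − 4).
Full months from July 2069 through August 2072 contribute their day counts.
Then 26 days into September 2072.
Total: 26 + 31 + 31 + 30 + 31 + 30 + 31 + 31 + 28 + 31 + 30 + 31 + 30 + 31 + 31 + 30 + 31 + 30 + 31 + 31 + 28 + 31 + 30 + 31 + 30 + 31 + 31 + 30 + 31 + 30 + 31 + 31 + 29 + 31 + 30 + 31 + 30 + 31 + 31 + 26 = 1210.

1210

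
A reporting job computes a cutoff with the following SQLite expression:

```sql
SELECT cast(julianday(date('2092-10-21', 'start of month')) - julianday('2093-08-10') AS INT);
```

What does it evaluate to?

-313

`start of month` rewinds 2092-10-21 to 2092-10-01.
30 days remain in October 2092 after the 1st (31 − 1).
Full months from November 2092 through July 2093 contribute their day counts.
Then 10 days into August 2093.
Total: 30 + 30 + 31 + 31 + 28 + 31 + 30 + 31 + 30 + 31 + 10 = 313.
The subtraction is earlier − later, so the result is −313 → -313.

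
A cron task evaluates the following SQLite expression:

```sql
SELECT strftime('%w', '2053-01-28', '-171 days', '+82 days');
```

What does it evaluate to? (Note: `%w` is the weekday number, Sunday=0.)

4

First apply '-171 days', '+82 days': 2053-01-28 → 2052-10-31.
2052-10-31 is a Thursday; with Sunday=0 that is 4.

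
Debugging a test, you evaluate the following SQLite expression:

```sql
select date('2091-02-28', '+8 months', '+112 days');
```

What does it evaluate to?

2092-02-17

Adding +8 months to 2091-02-28 gives 2091-10-28.
Applying '+112 days' to 2091-10-28: counting 112 days forward gives 2092-02-17.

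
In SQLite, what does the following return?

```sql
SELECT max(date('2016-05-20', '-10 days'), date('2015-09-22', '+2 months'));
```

2016-05-10

date('2016-05-20', '-10 days') → 2016-05-10.
date('2015-09-22', '+2 months') → 2015-11-22.
Later of the two is 2016-05-10.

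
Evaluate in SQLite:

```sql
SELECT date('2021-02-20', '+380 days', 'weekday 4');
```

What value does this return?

Applying '+380 days' to 2021-02-20: counting 380 days forward gives 2022-03-07.
`weekday 4` advances to the next Thursday; 2022-03-07 is a Monday, so it moves forward to 2022-03-10.

2022-03-10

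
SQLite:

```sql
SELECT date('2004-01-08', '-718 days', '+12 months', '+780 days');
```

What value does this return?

2005-03-10

Applying '-718 days' to 2004-01-08: counting 718 days back gives 2002-01-20.
Adding +12 months to 2002-01-20 gives 2003-01-20.
Applying '+780 days' to 2003-01-20: counting 780 days forward gives 2005-03-10.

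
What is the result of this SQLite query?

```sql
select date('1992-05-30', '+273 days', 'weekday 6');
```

Applying '+273 days' to 1992-05-30: counting 273 days forward gives 1993-02-27.
`weekday 6` advances to the next Saturday; 1993-02-27 is already a Saturday, so it stays at 1993-02-27.

1993-02-27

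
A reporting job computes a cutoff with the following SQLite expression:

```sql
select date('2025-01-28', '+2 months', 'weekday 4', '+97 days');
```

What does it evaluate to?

Adding +2 months to 2025-01-28 gives 2025-03-28.
`weekday 4` advances to the next Thursday; 2025-03-28 is a Friday, so it moves forward to 2025-04-03.
Applying '+97 days' to 2025-04-03: counting 97 days forward gives 2025-07-09.

2025-07-09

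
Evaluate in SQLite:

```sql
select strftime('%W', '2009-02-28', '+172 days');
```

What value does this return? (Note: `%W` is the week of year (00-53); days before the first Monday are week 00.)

33

First apply '+172 days': 2009-02-28 → 2009-08-19.
2009-08-19 is a Wednesday. SQLite's %W counts Mondays since the year started; the result is 33.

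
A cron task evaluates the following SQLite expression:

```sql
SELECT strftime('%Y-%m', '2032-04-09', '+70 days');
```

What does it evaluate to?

2032-06

First apply '+70 days': 2032-04-09 → 2032-06-18.
`%Y-%m` extracts the year-month: 2032-06.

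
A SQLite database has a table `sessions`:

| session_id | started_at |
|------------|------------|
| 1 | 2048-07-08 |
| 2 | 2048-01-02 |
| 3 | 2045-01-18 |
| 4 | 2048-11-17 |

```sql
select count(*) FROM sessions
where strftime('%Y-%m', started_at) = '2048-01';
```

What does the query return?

1

Rows with year-month 2048-01: 2048-01-02 → 1.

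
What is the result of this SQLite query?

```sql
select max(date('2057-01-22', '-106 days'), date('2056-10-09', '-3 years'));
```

2056-10-08

date('2057-01-22', '-106 days') → 2056-10-08.
date('2056-10-09', '-3 years') → 2053-10-09.
Later of the two is 2056-10-08.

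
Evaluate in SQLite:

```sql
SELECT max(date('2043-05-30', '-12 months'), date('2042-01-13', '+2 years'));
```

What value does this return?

2044-01-13

date('2043-05-30', '-12 months') → 2042-05-30.
date('2042-01-13', '+2 years') → 2044-01-13.
Later of the two is 2044-01-13.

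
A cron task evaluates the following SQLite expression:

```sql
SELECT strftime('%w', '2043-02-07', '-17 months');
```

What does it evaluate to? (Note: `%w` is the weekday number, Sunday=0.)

First apply '-17 months': 2043-02-07 → 2041-09-07.
2041-09-07 is a Saturday; with Sunday=0 that is 6.

6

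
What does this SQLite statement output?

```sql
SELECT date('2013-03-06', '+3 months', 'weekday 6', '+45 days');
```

2013-07-23

Adding +3 months to 2013-03-06 gives 2013-06-06.
`weekday 6` advances to the next Saturday; 2013-06-06 is a Thursday, so it moves forward to 2013-06-08.
Applying '+45 days' to 2013-06-08: counting 45 days forward gives 2013-07-23.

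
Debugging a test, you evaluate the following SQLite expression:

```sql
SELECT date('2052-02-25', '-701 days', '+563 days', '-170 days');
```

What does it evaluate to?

2051-04-23

Applying '-701 days' to 2052-02-25: counting 701 days back gives 2050-03-26.
Applying '+563 days' to 2050-03-26: counting 563 days forward gives 2051-10-10.
Applying '-170 days' to 2051-10-10: counting 170 days back gives 2051-04-23.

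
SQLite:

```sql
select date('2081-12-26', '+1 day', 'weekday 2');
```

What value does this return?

Advancing 1 more day within December lands on 2081-12-27.
`weekday 2` advances to the next Tuesday; 2081-12-27 is a Saturday, so it moves forward to 2081-12-30.

2081-12-30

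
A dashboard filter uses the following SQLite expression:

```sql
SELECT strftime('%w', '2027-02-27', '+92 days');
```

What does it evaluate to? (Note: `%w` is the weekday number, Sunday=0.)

0

First apply '+92 days': 2027-02-27 → 2027-05-30.
2027-05-30 is a Sunday; with Sunday=0 that is 0.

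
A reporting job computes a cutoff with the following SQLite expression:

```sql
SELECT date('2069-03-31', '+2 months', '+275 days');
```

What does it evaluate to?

2070-03-02

Adding +2 months to 2069-03-31 gives 2069-05-31.
Applying '+275 days' to 2069-05-31: counting 275 days forward gives 2070-03-02.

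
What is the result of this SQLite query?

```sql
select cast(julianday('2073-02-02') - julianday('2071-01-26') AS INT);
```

738

5 days remain in January 2071 after the 26th (31 − 26).
Full months from February 2071 through January 2073 contribute their day counts.
Then 2 days into February 2073.
Total: 5 + 28 + 31 + 30 + 31 + 30 + 31 + 31 + 30 + 31 + 30 + 31 + 31 + 29 + 31 + 30 + 31 + 30 + 31 + 31 + 30 + 31 + 30 + 31 + 31 + 2 = 738.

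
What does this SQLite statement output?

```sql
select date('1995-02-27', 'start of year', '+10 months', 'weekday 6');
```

1995-11-04

`start of year` rewinds 1995-02-27 to 1995-01-01.
Adding +10 months to 1995-01-01 gives 1995-11-01.
`weekday 6` advances to the next Saturday; 1995-11-01 is a Wednesday, so it moves forward to 1995-11-04.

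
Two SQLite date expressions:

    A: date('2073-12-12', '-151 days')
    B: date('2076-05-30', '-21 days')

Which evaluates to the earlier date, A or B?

A = 2073-07-14.
B = 2076-05-09.
A is earlier.

A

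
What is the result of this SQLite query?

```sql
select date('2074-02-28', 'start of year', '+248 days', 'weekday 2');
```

2074-09-11

`start of year` rewinds 2074-02-28 to 2074-01-01.
Applying '+248 days' to 2074-01-01: counting 248 days forward gives 2074-09-06.
`weekday 2` advances to the next Tuesday; 2074-09-06 is a Thursday, so it moves forward to 2074-09-11.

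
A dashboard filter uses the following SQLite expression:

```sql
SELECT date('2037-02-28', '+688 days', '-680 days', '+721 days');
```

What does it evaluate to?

Applying '+688 days' to 2037-02-28: counting 688 days forward gives 2039-01-17.
Applying '-680 days' to 2039-01-17: counting 680 days back gives 2037-03-08.
Applying '+721 days' to 2037-03-08: counting 721 days forward gives 2039-02-27.

2039-02-27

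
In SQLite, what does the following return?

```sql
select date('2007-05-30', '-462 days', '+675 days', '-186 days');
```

Applying '-462 days' to 2007-05-30: counting 462 days back gives 2006-02-22.
Applying '+675 days' to 2006-02-22: counting 675 days forward gives 2007-12-29.
Applying '-186 days' to 2007-12-29: counting 186 days back gives 2007-06-26.

2007-06-26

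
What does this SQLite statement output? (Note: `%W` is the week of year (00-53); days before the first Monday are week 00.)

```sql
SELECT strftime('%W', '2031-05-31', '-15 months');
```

First apply '-15 months': 2031-05-31 → 2030-03-03.
2030-03-03 is a Sunday. SQLite's %W counts Mondays since the year started; the result is 08.

08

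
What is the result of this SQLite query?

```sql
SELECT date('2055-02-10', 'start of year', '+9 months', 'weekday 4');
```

2055-10-07

`start of year` rewinds 2055-02-10 to 2055-01-01.
Adding +9 months to 2055-01-01 gives 2055-10-01.
`weekday 4` advances to the next Thursday; 2055-10-01 is a Friday, so it moves forward to 2055-10-07.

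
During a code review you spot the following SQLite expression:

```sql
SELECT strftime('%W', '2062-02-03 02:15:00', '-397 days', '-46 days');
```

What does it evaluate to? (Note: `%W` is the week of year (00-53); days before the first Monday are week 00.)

First apply '-397 days', '-46 days': 2062-02-03 02:15:00 → 2060-11-17 02:15:00.
2060-11-17 is a Wednesday. SQLite's %W counts Mondays since the year started; the result is 46.

46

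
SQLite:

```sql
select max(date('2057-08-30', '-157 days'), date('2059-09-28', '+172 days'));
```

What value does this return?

2060-03-18

date('2057-08-30', '-157 days') → 2057-03-26.
date('2059-09-28', '+172 days') → 2060-03-18.
Later of the two is 2060-03-18.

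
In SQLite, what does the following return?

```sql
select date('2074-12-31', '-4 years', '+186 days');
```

Adding -4 years to 2074-12-31 gives 2070-12-31.
Applying '+186 days' to 2070-12-31: counting 186 days forward gives 2071-07-05.

2071-07-05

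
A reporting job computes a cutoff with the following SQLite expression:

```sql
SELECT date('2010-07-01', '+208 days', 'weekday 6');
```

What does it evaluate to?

2011-01-29

Applying '+208 days' to 2010-07-01: counting 208 days forward gives 2011-01-25.
`weekday 6` advances to the next Saturday; 2011-01-25 is a Tuesday, so it moves forward to 2011-01-29.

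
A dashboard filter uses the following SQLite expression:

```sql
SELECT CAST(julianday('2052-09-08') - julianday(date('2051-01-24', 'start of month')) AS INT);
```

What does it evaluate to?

`start of month` rewinds 2051-01-24 to 2051-01-01.
30 days remain in January 2051 after the 1st (31 − 1).
Full months from February 2051 through August 2052 contribute their day counts.
Then 8 days into September 2052.
Total: 30 + 28 + 31 + 30 + 31 + 30 + 31 + 31 + 30 + 31 + 30 + 31 + 31 + 29 + 31 + 30 + 31 + 30 + 31 + 31 + 8 = 616.

616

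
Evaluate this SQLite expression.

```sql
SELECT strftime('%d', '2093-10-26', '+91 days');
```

25

First apply '+91 days': 2093-10-26 → 2094-01-25.
`%d` extracts the 2-digit day of month: 25.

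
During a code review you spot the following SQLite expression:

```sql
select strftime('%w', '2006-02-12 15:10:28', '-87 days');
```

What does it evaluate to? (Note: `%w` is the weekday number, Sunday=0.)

4

First apply '-87 days': 2006-02-12 15:10:28 → 2005-11-17 15:10:28.
2005-11-17 is a Thursday; with Sunday=0 that is 4.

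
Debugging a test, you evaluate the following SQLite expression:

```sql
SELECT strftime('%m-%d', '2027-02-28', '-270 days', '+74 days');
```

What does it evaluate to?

08-16

First apply '-270 days', '+74 days': 2027-02-28 → 2026-08-16.
`%m-%d` extracts the month-day: 08-16.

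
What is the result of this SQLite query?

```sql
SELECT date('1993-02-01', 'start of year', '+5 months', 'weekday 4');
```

`start of year` rewinds 1993-02-01 to 1993-01-01.
Adding +5 months to 1993-01-01 gives 1993-06-01.
`weekday 4` advances to the next Thursday; 1993-06-01 is a Tuesday, so it moves forward to 1993-06-03.

1993-06-03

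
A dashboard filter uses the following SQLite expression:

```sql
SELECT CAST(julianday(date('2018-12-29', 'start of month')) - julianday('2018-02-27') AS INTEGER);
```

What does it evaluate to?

277

`start of month` rewinds 2018-12-29 to 2018-12-01.
1 day remains in February 2018 after the 27th (28 − 27).
Full months from March 2018 through November 2018 contribute their day counts.
Then 1 day into December 2018.
Total: 1 + 31 + 30 + 31 + 30 + 31 + 31 + 30 + 31 + 30 + 1 = 277.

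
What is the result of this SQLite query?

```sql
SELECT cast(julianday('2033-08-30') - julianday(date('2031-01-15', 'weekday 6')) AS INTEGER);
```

`weekday 6` advances to the next Saturday; 2031-01-15 is a Wednesday, so it moves forward to 2031-01-18.
13 days remain in January 2031 after the 18th (31 − 18).
Full months from February 2031 through July 2033 contribute their day counts.
Then 30 days into August 2033.
Total: 13 + 28 + 31 + 30 + 31 + 30 + 31 + 31 + 30 + 31 + 30 + 31 + 31 + 29 + 31 + 30 + 31 + 30 + 31 + 31 + 30 + 31 + 30 + 31 + 31 + 28 + 31 + 30 + 31 + 30 + 31 + 30 = 955.

955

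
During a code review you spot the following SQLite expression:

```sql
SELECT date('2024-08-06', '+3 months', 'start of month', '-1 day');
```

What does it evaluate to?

Adding +3 months to 2024-08-06 gives 2024-11-06.
`start of month` rewinds 2024-11-06 to 2024-11-01.
Going back 1 day from 2024-11-01 reaches 2024-10-31 (last day of October, 31 days).

2024-10-31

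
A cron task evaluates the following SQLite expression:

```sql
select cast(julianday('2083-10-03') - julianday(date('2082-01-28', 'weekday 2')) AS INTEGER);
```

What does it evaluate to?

`weekday 2` advances to the next Tuesday; 2082-01-28 is a Wednesday, so it moves forward to 2082-02-03.
25 days remain in February 2082 after the 3rd (28 − 3).
Full months from March 2082 through September 2083 contribute their day counts.
Then 3 days into October 2083.
Total: 25 + 31 + 30 + 31 + 30 + 31 + 31 + 30 + 31 + 30 + 31 + 31 + 28 + 31 + 30 + 31 + 30 + 31 + 31 + 30 + 3 = 607.

607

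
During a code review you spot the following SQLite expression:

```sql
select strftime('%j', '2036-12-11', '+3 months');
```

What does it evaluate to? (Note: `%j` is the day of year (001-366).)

First apply '+3 months': 2036-12-11 → 2037-03-11.
Day-of-year for 2037-03-11: days since 2037-01-01 inclusive = 70, zero-padded to 070.

070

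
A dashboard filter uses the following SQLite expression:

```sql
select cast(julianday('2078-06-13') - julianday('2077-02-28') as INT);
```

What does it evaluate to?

470

0 days remain in February 2077 after the 28th (28 − 28).
Full months from March 2077 through May 2078 contribute their day counts.
Then 13 days into June 2078.
Total: 0 + 31 + 30 + 31 + 30 + 31 + 31 + 30 + 31 + 30 + 31 + 31 + 28 + 31 + 30 + 31 + 13 = 470.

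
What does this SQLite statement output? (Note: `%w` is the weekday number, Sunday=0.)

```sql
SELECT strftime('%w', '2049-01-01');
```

2049-01-01 is a Friday; with Sunday=0 that is 5.

5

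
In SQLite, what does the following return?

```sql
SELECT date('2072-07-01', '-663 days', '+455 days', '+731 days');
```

2073-12-06

Applying '-663 days' to 2072-07-01: counting 663 days back gives 2070-09-07.
Applying '+455 days' to 2070-09-07: counting 455 days forward gives 2071-12-06.
Applying '+731 days' to 2071-12-06: counting 731 days forward gives 2073-12-06.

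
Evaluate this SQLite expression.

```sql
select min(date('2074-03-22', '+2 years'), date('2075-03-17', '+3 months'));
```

2075-06-17

date('2074-03-22', '+2 years') → 2076-03-22.
date('2075-03-17', '+3 months') → 2075-06-17.
Earlier of the two is 2075-06-17.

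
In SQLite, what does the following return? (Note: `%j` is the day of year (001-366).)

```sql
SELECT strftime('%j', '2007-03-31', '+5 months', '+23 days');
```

First apply '+5 months', '+23 days': 2007-03-31 → 2007-09-23.
Day-of-year for 2007-09-23: days since 2007-01-01 inclusive = 266, zero-padded to 266.

266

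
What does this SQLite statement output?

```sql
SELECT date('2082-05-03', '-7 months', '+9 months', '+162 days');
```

Adding -7 months to 2082-05-03 gives 2081-10-03.
Adding +9 months to 2081-10-03 gives 2082-07-03.
Applying '+162 days' to 2082-07-03: counting 162 days forward gives 2082-12-12.

2082-12-12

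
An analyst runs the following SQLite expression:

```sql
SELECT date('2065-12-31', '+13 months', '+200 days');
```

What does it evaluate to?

Adding +13 months to 2065-12-31 gives 2067-01-31.
Applying '+200 days' to 2067-01-31: counting 200 days forward gives 2067-08-19.

2067-08-19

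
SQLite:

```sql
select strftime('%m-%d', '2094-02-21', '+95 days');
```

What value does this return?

05-27

First apply '+95 days': 2094-02-21 → 2094-05-27.
`%m-%d` extracts the month-day: 05-27.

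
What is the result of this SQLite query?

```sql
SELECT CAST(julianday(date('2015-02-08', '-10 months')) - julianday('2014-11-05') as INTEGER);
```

Adding -10 months to 2015-02-08 gives 2014-04-08.
22 days remain in April 2014 after the 8th (30 − 8).
Full months from May 2014 through October 2014 contribute their day counts.
Then 5 days into November 2014.
Total: 22 + 31 + 30 + 31 + 31 + 30 + 31 + 5 = 211.
The subtraction is earlier − later, so the result is −211 → -211.

-211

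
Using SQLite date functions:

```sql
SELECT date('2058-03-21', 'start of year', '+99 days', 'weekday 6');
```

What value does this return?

`start of year` rewinds 2058-03-21 to 2058-01-01.
Applying '+99 days' to 2058-01-01: counting 99 days forward gives 2058-04-10.
`weekday 6` advances to the next Saturday; 2058-04-10 is a Wednesday, so it moves forward to 2058-04-13.

2058-04-13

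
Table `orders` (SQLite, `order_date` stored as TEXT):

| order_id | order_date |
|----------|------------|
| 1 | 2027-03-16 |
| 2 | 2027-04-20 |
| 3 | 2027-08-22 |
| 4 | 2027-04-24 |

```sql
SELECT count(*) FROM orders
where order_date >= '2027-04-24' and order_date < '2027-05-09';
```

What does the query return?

1

Rows in [2027-04-24, 2027-05-09): 2027-04-24 → 1 row.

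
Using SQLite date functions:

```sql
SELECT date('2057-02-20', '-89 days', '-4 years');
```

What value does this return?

2052-11-23

Applying '-89 days' to 2057-02-20: counting 89 days back gives 2056-11-23.
Adding -4 years to 2056-11-23 gives 2052-11-23.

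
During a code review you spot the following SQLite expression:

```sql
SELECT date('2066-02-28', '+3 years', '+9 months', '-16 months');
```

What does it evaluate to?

Adding +3 years to 2066-02-28 gives 2069-02-28.
Adding +9 months to 2069-02-28 gives 2069-11-28.
Adding -16 months to 2069-11-28 gives 2068-07-28.

2068-07-28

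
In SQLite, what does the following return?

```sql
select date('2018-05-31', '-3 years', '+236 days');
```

2016-01-22

Adding -3 years to 2018-05-31 gives 2015-05-31.
Applying '+236 days' to 2015-05-31: counting 236 days forward gives 2016-01-22.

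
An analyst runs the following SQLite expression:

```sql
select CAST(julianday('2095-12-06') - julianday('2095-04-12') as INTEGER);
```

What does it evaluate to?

238

18 days remain in April 2095 after the 12th (30 − 12).
Full months from May 2095 through November 2095 contribute their day counts.
Then 6 days into December 2095.
Total: 18 + 31 + 30 + 31 + 31 + 30 + 31 + 30 + 6 = 238.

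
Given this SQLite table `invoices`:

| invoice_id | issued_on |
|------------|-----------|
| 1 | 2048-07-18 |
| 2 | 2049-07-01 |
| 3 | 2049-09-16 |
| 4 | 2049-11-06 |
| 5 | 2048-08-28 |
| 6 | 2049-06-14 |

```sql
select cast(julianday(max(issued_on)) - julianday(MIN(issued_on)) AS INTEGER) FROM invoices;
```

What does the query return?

476

MIN = 2048-07-18, MAX = 2049-11-06.
13 days remain in July 2048 after the 18th (31 − 18).
Full months from August 2048 through October 2049 contribute their day counts.
Then 6 days into November 2049.
Total: 13 + 31 + 30 + 31 + 30 + 31 + 31 + 28 + 31 + 30 + 31 + 30 + 31 + 31 + 30 + 31 + 6 = 476.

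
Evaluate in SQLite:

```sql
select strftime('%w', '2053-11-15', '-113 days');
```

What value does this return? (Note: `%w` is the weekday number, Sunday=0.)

5

First apply '-113 days': 2053-11-15 → 2053-07-25.
2053-07-25 is a Friday; with Sunday=0 that is 5.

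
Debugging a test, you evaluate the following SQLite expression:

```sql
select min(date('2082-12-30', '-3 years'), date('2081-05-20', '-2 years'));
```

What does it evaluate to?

date('2082-12-30', '-3 years') → 2079-12-30.
date('2081-05-20', '-2 years') → 2079-05-20.
Earlier of the two is 2079-05-20.

2079-05-20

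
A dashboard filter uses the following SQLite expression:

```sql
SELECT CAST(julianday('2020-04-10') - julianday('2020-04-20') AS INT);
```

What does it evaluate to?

-10

Both dates are in April 2020: 20 − 10 = 10.
The subtraction is earlier − later, so the result is −10 → -10.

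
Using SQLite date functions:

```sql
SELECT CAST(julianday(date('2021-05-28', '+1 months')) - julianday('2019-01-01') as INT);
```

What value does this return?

909

Adding +1 month to 2021-05-28 gives 2021-06-28.
30 days remain in January 2019 after the 1st (31 − 1).
Full months from February 2019 through May 2021 contribute their day counts.
Then 28 days into June 2021.
Total: 30 + 28 + 31 + 30 + 31 + 30 + 31 + 31 + 30 + 31 + 30 + 31 + 31 + 29 + 31 + 30 + 31 + 30 + 31 + 31 + 30 + 31 + 30 + 31 + 31 + 28 + 31 + 30 + 31 + 28 = 909.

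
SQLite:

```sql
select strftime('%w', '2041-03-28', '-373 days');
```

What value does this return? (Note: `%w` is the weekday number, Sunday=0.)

First apply '-373 days': 2041-03-28 → 2040-03-20.
2040-03-20 is a Tuesday; with Sunday=0 that is 2.

2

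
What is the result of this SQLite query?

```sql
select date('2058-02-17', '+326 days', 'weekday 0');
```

Applying '+326 days' to 2058-02-17: counting 326 days forward gives 2059-01-09.
`weekday 0` advances to the next Sunday; 2059-01-09 is a Thursday, so it moves forward to 2059-01-12.

2059-01-12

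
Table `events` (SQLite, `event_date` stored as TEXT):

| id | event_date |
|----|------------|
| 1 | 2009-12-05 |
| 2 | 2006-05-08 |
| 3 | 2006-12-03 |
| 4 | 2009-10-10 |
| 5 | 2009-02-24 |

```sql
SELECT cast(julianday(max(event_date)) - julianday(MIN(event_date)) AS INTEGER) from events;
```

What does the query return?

1307

MIN = 2006-05-08, MAX = 2009-12-05.
23 days remain in May 2006 after the 8th (31 − 8).
Full months from June 2006 through November 2009 contribute their day counts.
Then 5 days into December 2009.
Total: 23 + 30 + 31 + 31 + 30 + 31 + 30 + 31 + 31 + 28 + 31 + 30 + 31 + 30 + 31 + 31 + 30 + 31 + 30 + 31 + 31 + 29 + 31 + 30 + 31 + 30 + 31 + 31 + 30 + 31 + 30 + 31 + 31 + 28 + 31 + 30 + 31 + 30 + 31 + 31 + 30 + 31 + 30 + 5 = 1307.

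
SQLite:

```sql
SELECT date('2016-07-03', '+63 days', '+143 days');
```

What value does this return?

Applying '+63 days' to 2016-07-03: counting 63 days forward gives 2016-09-04.
Applying '+143 days' to 2016-09-04: counting 143 days forward gives 2017-01-25.

2017-01-25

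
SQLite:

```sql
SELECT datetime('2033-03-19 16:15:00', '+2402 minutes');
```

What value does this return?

2402 minutes = 40h 2m; +2402 minutes from 2033-03-19 16:15:00 is 2033-03-21 08:17:00 (crosses midnight).

2033-03-21 08:17:00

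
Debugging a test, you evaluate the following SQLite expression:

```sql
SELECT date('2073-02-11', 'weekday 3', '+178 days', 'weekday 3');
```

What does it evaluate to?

`weekday 3` advances to the next Wednesday; 2073-02-11 is a Saturday, so it moves forward to 2073-02-15.
Applying '+178 days' to 2073-02-15: counting 178 days forward gives 2073-08-12.
`weekday 3` advances to the next Wednesday; 2073-08-12 is a Saturday, so it moves forward to 2073-08-16.

2073-08-16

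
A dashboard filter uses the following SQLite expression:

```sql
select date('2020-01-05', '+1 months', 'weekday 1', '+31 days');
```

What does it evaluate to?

2020-03-12

Adding +1 month to 2020-01-05 gives 2020-02-05.
`weekday 1` advances to the next Monday; 2020-02-05 is a Wednesday, so it moves forward to 2020-02-10.
February 2020 has 29 days; 19 remain after the 10th, so 20 days reach 2020-03-01.
Advancing 11 more days within March lands on 2020-03-12.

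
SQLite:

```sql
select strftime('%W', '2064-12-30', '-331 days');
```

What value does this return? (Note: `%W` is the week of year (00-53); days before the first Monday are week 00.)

04

First apply '-331 days': 2064-12-30 → 2064-02-03.
2064-02-03 is a Sunday. SQLite's %W counts Mondays since the year started; the result is 04.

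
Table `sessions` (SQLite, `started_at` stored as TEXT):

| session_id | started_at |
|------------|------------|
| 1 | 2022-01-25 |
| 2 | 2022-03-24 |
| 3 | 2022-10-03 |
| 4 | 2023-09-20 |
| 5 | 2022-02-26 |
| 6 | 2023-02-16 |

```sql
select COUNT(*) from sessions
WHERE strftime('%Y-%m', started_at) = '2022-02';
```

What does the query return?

Rows with year-month 2022-02: 2022-02-26 → 1.

1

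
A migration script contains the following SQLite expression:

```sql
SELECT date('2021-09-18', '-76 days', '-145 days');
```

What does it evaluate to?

2021-02-09

Applying '-76 days' to 2021-09-18: counting 76 days back gives 2021-07-04.
Applying '-145 days' to 2021-07-04: counting 145 days back gives 2021-02-09.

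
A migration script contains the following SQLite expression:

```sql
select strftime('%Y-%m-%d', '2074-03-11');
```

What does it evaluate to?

2074-03-11

`%Y-%m-%d` extracts the ISO date: 2074-03-11.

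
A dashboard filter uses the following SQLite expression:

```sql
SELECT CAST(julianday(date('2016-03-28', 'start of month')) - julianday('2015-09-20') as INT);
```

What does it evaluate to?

`start of month` rewinds 2016-03-28 to 2016-03-01.
10 days remain in September 2015 after the 20th (30 − 20).
October 2015: 31 days.
November 2015: 30 days.
December 2015: 31 days.
January 2016: 31 days.
February 2016: 29 days (leap year).
Then 1 day into March 2016.
Total: 10 + 31 + 30 + 31 + 31 + 29 + 1 = 163.

163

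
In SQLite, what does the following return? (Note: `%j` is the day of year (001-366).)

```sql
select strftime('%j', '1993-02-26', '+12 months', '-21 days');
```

First apply '+12 months', '-21 days': 1993-02-26 → 1994-02-05.
Day-of-year for 1994-02-05: days since 1994-01-01 inclusive = 36, zero-padded to 036.

036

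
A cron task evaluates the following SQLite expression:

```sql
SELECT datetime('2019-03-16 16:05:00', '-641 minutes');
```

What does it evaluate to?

641 minutes = 10h 41m; -641 minutes from 2019-03-16 16:05:00 is 2019-03-16 05:24:00.

2019-03-16 05:24:00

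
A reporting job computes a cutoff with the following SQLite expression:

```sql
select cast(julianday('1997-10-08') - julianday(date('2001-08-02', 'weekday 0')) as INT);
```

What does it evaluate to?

`weekday 0` advances to the next Sunday; 2001-08-02 is a Thursday, so it moves forward to 2001-08-05.
23 days remain in October 1997 after the 8th (31 − 8).
Full months from November 1997 through July 2001 contribute their day counts.
Then 5 days into August 2001.
Total: 23 + 30 + 31 + 31 + 28 + 31 + 30 + 31 + 30 + 31 + 31 + 30 + 31 + 30 + 31 + 31 + 28 + 31 + 30 + 31 + 30 + 31 + 31 + 30 + 31 + 30 + 31 + 31 + 29 + 31 + 30 + 31 + 30 + 31 + 31 + 30 + 31 + 30 + 31 + 31 + 28 + 31 + 30 + 31 + 30 + 31 + 5 = 1397.
The subtraction is earlier − later, so the result is −1397 → -1397.

-1397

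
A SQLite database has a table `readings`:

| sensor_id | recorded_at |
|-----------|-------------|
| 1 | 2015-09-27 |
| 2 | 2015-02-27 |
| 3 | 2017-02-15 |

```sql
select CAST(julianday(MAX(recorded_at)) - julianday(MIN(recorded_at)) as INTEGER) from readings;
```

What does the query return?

719

MIN = 2015-02-27, MAX = 2017-02-15.
1 day remains in February 2015 after the 27th (28 − 27).
Full months from March 2015 through January 2017 contribute their day counts.
Then 15 days into February 2017.
Total: 1 + 31 + 30 + 31 + 30 + 31 + 31 + 30 + 31 + 30 + 31 + 31 + 29 + 31 + 30 + 31 + 30 + 31 + 31 + 30 + 31 + 30 + 31 + 31 + 15 = 719.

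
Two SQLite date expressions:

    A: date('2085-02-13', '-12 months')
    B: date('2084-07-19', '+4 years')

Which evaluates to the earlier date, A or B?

A

A = 2084-02-13.
B = 2088-07-19.
A is earlier.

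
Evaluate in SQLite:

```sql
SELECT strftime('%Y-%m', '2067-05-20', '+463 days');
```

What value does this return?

First apply '+463 days': 2067-05-20 → 2068-08-25.
`%Y-%m` extracts the year-month: 2068-08.

2068-08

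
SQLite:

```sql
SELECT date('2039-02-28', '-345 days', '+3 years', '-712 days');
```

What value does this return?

2039-04-08

Applying '-345 days' to 2039-02-28: counting 345 days back gives 2038-03-20.
Adding +3 years to 2038-03-20 gives 2041-03-20.
Applying '-712 days' to 2041-03-20: counting 712 days back gives 2039-04-08.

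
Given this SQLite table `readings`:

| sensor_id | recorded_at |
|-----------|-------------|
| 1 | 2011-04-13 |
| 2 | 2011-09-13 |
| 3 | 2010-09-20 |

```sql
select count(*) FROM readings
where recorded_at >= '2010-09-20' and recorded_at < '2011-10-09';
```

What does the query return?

3

Rows in [2010-09-20, 2011-10-09): 2011-04-13, 2011-09-13, 2010-09-20 → 3 rows.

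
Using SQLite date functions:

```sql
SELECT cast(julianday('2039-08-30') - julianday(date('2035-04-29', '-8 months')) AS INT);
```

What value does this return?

1827

Adding -8 months to 2035-04-29 gives 2034-08-29.
2 days remain in August 2034 after the 29th (31 − 29).
Full months from September 2034 through July 2039 contribute their day counts.
Then 30 days into August 2039.
Total: 2 + 30 + 31 + 30 + 31 + 31 + 28 + 31 + 30 + 31 + 30 + 31 + 31 + 30 + 31 + 30 + 31 + 31 + 29 + 31 + 30 + 31 + 30 + 31 + 31 + 30 + 31 + 30 + 31 + 31 + 28 + 31 + 30 + 31 + 30 + 31 + 31 + 30 + 31 + 30 + 31 + 31 + 28 + 31 + 30 + 31 + 30 + 31 + 31 + 30 + 31 + 30 + 31 + 31 + 28 + 31 + 30 + 31 + 30 + 31 + 30 = 1827.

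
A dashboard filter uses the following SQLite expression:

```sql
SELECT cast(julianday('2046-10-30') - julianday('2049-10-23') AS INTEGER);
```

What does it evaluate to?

1 day remains in October 2046 after the 30th (31 − 30).
Full months from November 2046 through September 2049 contribute their day counts.
Then 23 days into October 2049.
Total: 1 + 30 + 31 + 31 + 28 + 31 + 30 + 31 + 30 + 31 + 31 + 30 + 31 + 30 + 31 + 31 + 29 + 31 + 30 + 31 + 30 + 31 + 31 + 30 + 31 + 30 + 31 + 31 + 28 + 31 + 30 + 31 + 30 + 31 + 31 + 30 + 23 = 1089.
The subtraction is earlier − later, so the result is −1089 → -1089.

-1089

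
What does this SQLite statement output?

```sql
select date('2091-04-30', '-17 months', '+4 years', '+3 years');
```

2096-11-30

Adding -17 months to 2091-04-30 gives 2089-11-30.
Adding +4 years to 2089-11-30 gives 2093-11-30.
Adding +3 years to 2093-11-30 gives 2096-11-30.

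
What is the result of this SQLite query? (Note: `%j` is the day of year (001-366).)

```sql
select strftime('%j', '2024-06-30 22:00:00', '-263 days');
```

First apply '-263 days': 2024-06-30 22:00:00 → 2023-10-11 22:00:00.
Day-of-year for 2023-10-11: days since 2023-01-01 inclusive = 284, zero-padded to 284.

284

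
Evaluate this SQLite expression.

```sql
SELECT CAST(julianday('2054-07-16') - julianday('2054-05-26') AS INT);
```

51

5 days remain in May 2054 after the 26th (31 − 26).
June 2054: 30 days.
Then 16 days into July 2054.
Total: 5 + 30 + 16 = 51.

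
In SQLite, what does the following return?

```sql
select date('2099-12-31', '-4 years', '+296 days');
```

2096-10-22

Adding -4 years to 2099-12-31 gives 2095-12-31.
Applying '+296 days' to 2095-12-31: counting 296 days forward gives 2096-10-22.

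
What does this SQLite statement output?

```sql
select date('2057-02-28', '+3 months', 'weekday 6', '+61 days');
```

2057-08-02

Adding +3 months to 2057-02-28 gives 2057-05-28.
`weekday 6` advances to the next Saturday; 2057-05-28 is a Monday, so it moves forward to 2057-06-02.
Applying '+61 days' to 2057-06-02: counting 61 days forward gives 2057-08-02.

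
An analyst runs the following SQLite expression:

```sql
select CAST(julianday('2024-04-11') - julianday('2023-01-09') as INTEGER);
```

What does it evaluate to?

458

22 days remain in January 2023 after the 9th (31 − 9).
Full months from February 2023 through March 2024 contribute their day counts.
Then 11 days into April 2024.
Total: 22 + 28 + 31 + 30 + 31 + 30 + 31 + 31 + 30 + 31 + 30 + 31 + 31 + 29 + 31 + 11 = 458.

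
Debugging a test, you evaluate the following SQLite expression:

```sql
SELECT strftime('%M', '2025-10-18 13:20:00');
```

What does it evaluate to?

20

`%M` extracts the 2-digit minute: 20.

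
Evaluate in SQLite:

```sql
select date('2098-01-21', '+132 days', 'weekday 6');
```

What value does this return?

2098-06-07

Applying '+132 days' to 2098-01-21: counting 132 days forward gives 2098-06-02.
`weekday 6` advances to the next Saturday; 2098-06-02 is a Monday, so it moves forward to 2098-06-07.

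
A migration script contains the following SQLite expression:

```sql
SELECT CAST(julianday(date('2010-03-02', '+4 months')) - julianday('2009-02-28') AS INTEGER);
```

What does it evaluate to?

489

Adding +4 months to 2010-03-02 gives 2010-07-02.
0 days remain in February 2009 after the 28th (28 − 28).
Full months from March 2009 through June 2010 contribute their day counts.
Then 2 days into July 2010.
Total: 0 + 31 + 30 + 31 + 30 + 31 + 31 + 30 + 31 + 30 + 31 + 31 + 28 + 31 + 30 + 31 + 30 + 2 = 489.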